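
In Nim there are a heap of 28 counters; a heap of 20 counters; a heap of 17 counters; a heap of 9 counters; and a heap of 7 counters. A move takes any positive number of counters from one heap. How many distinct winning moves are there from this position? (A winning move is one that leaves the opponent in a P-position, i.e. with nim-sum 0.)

3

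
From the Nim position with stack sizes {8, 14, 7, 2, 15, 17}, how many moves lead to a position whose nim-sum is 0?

1

Bitwise XOR of the heap sizes:
  01000  (8)
  01110  (14)
  00111  (7)
  00010  (2)
  01111  (15)
  10001  (17)
  -----
  11101  (29)
The overall nim-sum is X = 29. A stack of size p has a winning move iff p XOR X < p (reduce it to p XOR X).
  8: 8 XOR 29 = 21 ≥ 8 — no move.
  14: 14 XOR 29 = 19 ≥ 14 — no move.
  7: 7 XOR 29 = 26 ≥ 7 — no move.
  2: 2 XOR 29 = 31 ≥ 2 — no move.
  15: 15 XOR 29 = 18 ≥ 15 — no move.
  17: 17 XOR 29 = 12 < 17 — winning move (to 12).
That gives 1 winning move.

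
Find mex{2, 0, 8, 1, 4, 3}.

The values 0, 1, 2, 3, 4 are all present; 5 is the first non-negative integer missing from the set.

5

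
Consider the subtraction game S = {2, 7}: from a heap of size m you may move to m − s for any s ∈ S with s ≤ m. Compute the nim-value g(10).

Build the Grundy sequence with g(k) = mex{g(k−s) : s ∈ {2, 7}, s ≤ k}:
g(0) = mex{} = 0
g(1) = mex{} = 0
g(2) = mex{0} = 1
g(3) = mex{0} = 1
g(4) = mex{1} = 0
g(5) = mex{1} = 0
g(6) = mex{0} = 1
g(7) = mex{0} = 1
g(8) = mex{0,1} = 2
g(9) = mex{1} = 0
g(10) = mex{1,2} = 0
So g(10) = 0.

0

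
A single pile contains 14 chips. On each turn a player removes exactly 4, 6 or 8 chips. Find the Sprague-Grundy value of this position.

Compute g(0), g(1), … for moves {4, 6, 8}:
k:     0  1  2  3  4  5  6  7  8  9 10 11 12 13 14
g(k):  0  0  0  0  1  1  1  1  2  2  2  2  0  0  0
So g(14) = 0.

0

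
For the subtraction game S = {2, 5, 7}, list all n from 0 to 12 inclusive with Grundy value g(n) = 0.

0, 1, 4, 10

Compute g(0), g(1), … for moves {2, 5, 7}:
k:     0  1  2  3  4  5  6  7  8  9 10 11 12
g(k):  0  0  1  1  0  2  1  3  2  2  0  3  1
The P-positions (g = 0) in 0..12 are 0, 1, 4, 10.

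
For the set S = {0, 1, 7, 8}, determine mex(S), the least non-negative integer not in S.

2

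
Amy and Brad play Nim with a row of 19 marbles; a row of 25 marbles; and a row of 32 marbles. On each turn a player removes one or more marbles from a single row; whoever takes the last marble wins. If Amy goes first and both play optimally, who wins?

In binary:
  010011  (19)
  011001  (25)
  100000  (32)
  ------
  101010  (42)
The nim-sum is 42 ≠ 0, so this is an N-position: the player to move can win; Amy has a winning move.

Amy wins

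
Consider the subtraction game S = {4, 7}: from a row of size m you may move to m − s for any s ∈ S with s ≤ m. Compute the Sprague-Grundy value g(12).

Grundy values for subtraction set {4, 7}:
k:     0  1  2  3  4  5  6  7  8  9 10 11 12
g(k):  0  0  0  0  1  1  1  1  2  2  2  0  0
So g(12) = 0.

0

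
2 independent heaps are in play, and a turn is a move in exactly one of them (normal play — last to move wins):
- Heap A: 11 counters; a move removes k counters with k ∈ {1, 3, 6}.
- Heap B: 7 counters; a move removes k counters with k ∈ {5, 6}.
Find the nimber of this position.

1

Grundy values for heap A (subtraction set {1, 3, 6}):
g(0) = mex{} = 0
g(1) = mex{0} = 1
g(2) = mex{1} = 0
g(3) = mex{0} = 1
g(4) = mex{1} = 0
g(5) = mex{0} = 1
g(6) = mex{0,1} = 2
g(7) = mex{0,1,2} = 3
g(8) = mex{0,1,3} = 2
g(9) = mex{1,2} = 0
g(10) = mex{0,3} = 1
g(11) = mex{1,2} = 0
So g(11) = 0.
Grundy values for heap B (subtraction set {5, 6}):
g(0) = mex{} = 0
g(1) = mex{} = 0
g(2) = mex{} = 0
g(3) = mex{} = 0
g(4) = mex{} = 0
g(5) = mex{0} = 1
g(6) = mex{0} = 1
g(7) = mex{0} = 1
So g(7) = 1.
The value of a disjunctive sum is the nim-sum of the parts.
Combined value = 0 XOR 1 = 1.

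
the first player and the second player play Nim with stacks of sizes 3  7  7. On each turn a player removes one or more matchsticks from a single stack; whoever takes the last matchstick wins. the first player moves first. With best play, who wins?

Nim-sum: 3 ^ 7 ^ 7 = 3.
The nim-sum is 3 ≠ 0, so this is an N-position: the player to move can win; the first player has a winning move.

the first player wins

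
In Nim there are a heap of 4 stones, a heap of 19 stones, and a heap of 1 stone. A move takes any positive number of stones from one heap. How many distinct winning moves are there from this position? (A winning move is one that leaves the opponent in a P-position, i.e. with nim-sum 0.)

Nim-sum: 4 ⊕ 19 ⊕ 1 = 22.
The overall nim-sum is X = 22. A heap of size p has a winning move iff p XOR X < p (reduce it to p XOR X).
  4: 4 XOR 22 = 18 ≥ 4 — no move.
  19: 19 XOR 22 = 5 < 19 — winning move (to 5).
  1: 1 XOR 22 = 23 ≥ 1 — no move.
That gives 1 winning move.

1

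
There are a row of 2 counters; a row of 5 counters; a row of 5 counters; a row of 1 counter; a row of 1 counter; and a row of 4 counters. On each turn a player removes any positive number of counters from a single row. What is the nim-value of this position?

Compute the nim-sum pairwise:
2 XOR 5 = 7
7 XOR 5 = 2
2 XOR 1 = 3
3 XOR 1 = 2
2 XOR 4 = 6

6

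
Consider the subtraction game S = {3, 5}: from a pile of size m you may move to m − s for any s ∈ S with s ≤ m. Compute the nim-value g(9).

0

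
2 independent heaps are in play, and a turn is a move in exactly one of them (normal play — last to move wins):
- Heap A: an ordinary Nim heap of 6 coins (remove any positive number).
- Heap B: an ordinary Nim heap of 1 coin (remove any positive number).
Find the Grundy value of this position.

7

Heap A is a plain Nim heap of size 6, so its Grundy value is 6.
Heap B is a plain Nim heap of size 1, so its Grundy value is 1.
The value of a disjunctive sum is the nim-sum of the parts.
Combined value = 6 ⊕ 1 = 7.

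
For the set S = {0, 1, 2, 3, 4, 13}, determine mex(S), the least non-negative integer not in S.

The values 0, 1, 2, 3, 4 are all present; 5 is the first non-negative integer missing from the set.

5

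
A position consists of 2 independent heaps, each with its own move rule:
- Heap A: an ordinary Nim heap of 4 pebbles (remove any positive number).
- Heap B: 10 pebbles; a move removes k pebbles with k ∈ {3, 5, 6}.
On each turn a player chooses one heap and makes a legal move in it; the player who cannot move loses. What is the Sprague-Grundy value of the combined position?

Heap A is a plain Nim heap of size 4, so its Grundy value is 4.
For heap B, compute g(0), g(1), … with moves {3, 5, 6}:
g(0) = mex{} = 0
g(1) = mex{} = 0
g(2) = mex{} = 0
g(3) = mex{0} = 1
g(4) = mex{0} = 1
g(5) = mex{0} = 1
g(6) = mex{0,1} = 2
g(7) = mex{0,1} = 2
g(8) = mex{0,1} = 2
g(9) = mex{1,2} = 0
g(10) = mex{1,2} = 0
So g(10) = 0.
The value of a disjunctive sum is the nim-sum of the parts.
Combined value = 4 ⊕ 0 = 4.

4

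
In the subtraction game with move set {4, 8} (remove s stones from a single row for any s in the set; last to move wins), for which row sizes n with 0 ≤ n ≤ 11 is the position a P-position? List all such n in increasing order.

0, 1, 2, 3

Build the Grundy sequence with g(k) = mex{g(k−s) : s ∈ {4, 8}, s ≤ k}:
g(0) = mex{} = 0
g(1) = mex{} = 0
g(2) = mex{} = 0
g(3) = mex{} = 0
g(4) = mex{0} = 1
g(5) = mex{0} = 1
g(6) = mex{0} = 1
g(7) = mex{0} = 1
g(8) = mex{0,1} = 2
g(9) = mex{0,1} = 2
g(10) = mex{0,1} = 2
g(11) = mex{0,1} = 2
The P-positions (g = 0) in 0..11 are 0, 1, 2, 3.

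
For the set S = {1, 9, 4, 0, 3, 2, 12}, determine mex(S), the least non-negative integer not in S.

5

The values 0, 1, 2, 3, 4 are all present; 5 is the first non-negative integer missing from the set.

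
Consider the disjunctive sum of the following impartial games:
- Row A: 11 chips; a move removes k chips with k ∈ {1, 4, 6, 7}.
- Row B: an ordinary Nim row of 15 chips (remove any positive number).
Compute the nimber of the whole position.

14

Grundy values for row A (subtraction set {1, 4, 6, 7}):
g(0) = mex{} = 0
g(1) = mex{0} = 1
g(2) = mex{1} = 0
g(3) = mex{0} = 1
g(4) = mex{0,1} = 2
g(5) = mex{1,2} = 0
g(6) = mex{0} = 1
g(7) = mex{0,1} = 2
g(8) = mex{0,1,2} = 3
g(9) = mex{0,1,3} = 2
g(10) = mex{1,2} = 0
g(11) = mex{0,2} = 1
So g(11) = 1.
Row B is a plain Nim row of size 15, so its Grundy value is 15.
The value of a disjunctive sum is the nim-sum of the parts.
Combined value = 1 XOR 15 = 14.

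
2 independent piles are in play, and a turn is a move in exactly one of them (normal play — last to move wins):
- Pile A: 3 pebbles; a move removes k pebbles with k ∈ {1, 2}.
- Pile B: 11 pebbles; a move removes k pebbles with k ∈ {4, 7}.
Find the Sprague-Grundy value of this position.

0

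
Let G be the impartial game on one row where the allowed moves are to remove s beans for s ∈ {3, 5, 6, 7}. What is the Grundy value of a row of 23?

Compute g(0), g(1), … for moves {3, 5, 6, 7}:
k:     0  1  2  3  4  5  6  7  8  9 10 11 12 13 14 15 16 17 18 19 20 21 22 23
g(k):  0  0  0  1  1  1  2  2  2  3  0  0  0  1  1  1  2  2  2  3  0  0  0  1
So g(23) = 1.

1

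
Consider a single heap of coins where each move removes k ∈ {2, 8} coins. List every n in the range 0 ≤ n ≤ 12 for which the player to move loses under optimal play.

0, 1, 4, 5, 10, 11

Compute g(0), g(1), … for moves {2, 8}:
g(0) = mex{} = 0
g(1) = mex{} = 0
g(2) = mex{0} = 1
g(3) = mex{0} = 1
g(4) = mex{1} = 0
g(5) = mex{1} = 0
g(6) = mex{0} = 1
g(7) = mex{0} = 1
g(8) = mex{0,1} = 2
g(9) = mex{0,1} = 2
g(10) = mex{1,2} = 0
g(11) = mex{1,2} = 0
g(12) = mex{0} = 1
The P-positions (g = 0) in 0..12 are 0, 1, 4, 5, 10, 11.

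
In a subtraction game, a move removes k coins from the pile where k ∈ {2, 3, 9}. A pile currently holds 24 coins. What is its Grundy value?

1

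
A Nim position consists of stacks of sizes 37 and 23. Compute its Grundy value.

Compute the nim-sum pairwise:
37 ^ 23 = 50

50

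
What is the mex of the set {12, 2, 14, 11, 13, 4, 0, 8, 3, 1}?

5

The values 0, 1, 2, 3, 4 are all present; 5 is the first non-negative integer missing from the set.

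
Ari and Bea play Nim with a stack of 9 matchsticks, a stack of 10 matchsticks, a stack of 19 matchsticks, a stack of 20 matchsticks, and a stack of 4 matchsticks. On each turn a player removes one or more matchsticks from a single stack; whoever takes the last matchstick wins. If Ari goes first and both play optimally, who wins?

Bea wins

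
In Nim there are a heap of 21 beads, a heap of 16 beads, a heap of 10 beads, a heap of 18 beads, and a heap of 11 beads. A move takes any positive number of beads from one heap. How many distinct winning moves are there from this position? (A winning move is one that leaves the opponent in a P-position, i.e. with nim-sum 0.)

Compute the nim-sum pairwise:
21 ⊕ 16 = 5
5 ⊕ 10 = 15
15 ⊕ 18 = 29
29 ⊕ 11 = 22
The overall nim-sum is X = 22. A heap of size p has a winning move iff p XOR X < p (reduce it to p XOR X).
  21: 21 XOR 22 = 3 < 21 — winning move (to 3).
  16: 16 XOR 22 = 6 < 16 — winning move (to 6).
  10: 10 XOR 22 = 28 ≥ 10 — no move.
  18: 18 XOR 22 = 4 < 18 — winning move (to 4).
  11: 11 XOR 22 = 29 ≥ 11 — no move.
That gives 3 winning moves.

3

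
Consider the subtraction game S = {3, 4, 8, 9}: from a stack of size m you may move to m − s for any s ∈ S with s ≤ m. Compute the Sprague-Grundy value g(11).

3

Compute g(0), g(1), … for moves {3, 4, 8, 9}:
g(0) = mex{} = 0
g(1) = mex{} = 0
g(2) = mex{} = 0
g(3) = mex{0} = 1
g(4) = mex{0} = 1
g(5) = mex{0} = 1
g(6) = mex{0,1} = 2
g(7) = mex{1} = 0
g(8) = mex{0,1} = 2
g(9) = mex{0,1,2} = 3
g(10) = mex{0,2} = 1
g(11) = mex{0,1,2} = 3
So g(11) = 3.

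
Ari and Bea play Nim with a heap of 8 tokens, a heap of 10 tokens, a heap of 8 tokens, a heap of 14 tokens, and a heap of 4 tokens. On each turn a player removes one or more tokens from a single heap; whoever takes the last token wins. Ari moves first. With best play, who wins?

Bea wins

Nim-sum: 8 ⊕ 10 ⊕ 8 ⊕ 14 ⊕ 4 = 0.
The nim-sum is 0, so this is a P-position: the player to move is in a losing position under optimal play; Ari is about to move from it and so loses — Bea wins.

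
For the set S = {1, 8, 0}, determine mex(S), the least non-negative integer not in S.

2

The values 0, 1 are all present; 2 is the first non-negative integer missing from the set.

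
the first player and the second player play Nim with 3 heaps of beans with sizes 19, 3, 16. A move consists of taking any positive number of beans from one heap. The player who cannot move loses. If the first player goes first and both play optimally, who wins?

Compute the nim-sum pairwise:
19 ^ 3 = 16
16 ^ 16 = 0
The nim-sum is 0, so this is a P-position: the player to move is in a losing position under optimal play; the first player is about to move from it and so loses — the second player wins.

the second player wins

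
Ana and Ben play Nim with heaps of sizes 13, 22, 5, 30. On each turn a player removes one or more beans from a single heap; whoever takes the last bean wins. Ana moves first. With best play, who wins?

Ben wins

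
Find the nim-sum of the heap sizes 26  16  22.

28

Compute the nim-sum pairwise:
26 ⊕ 16 = 10
10 ⊕ 22 = 28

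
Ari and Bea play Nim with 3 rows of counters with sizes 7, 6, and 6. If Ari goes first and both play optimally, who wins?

Ari wins

Write each in binary and XOR column by column:
  111  (7)
  110  (6)
  110  (6)
  ---
  111  (7)
The nim-sum is 7 ≠ 0, so this is an N-position: the player to move can win; Ari has a winning move.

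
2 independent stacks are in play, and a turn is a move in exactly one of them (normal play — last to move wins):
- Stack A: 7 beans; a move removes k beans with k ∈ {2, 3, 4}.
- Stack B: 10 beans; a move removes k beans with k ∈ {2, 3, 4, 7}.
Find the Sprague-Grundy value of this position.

For stack A, compute g(0), g(1), … with moves {2, 3, 4}:
g(0) = mex{} = 0
g(1) = mex{} = 0
g(2) = mex{0} = 1
g(3) = mex{0} = 1
g(4) = mex{0,1} = 2
g(5) = mex{0,1} = 2
g(6) = mex{1,2} = 0
g(7) = mex{1,2} = 0
So g(7) = 0.
Grundy values for stack B (subtraction set {2, 3, 4, 7}):
g(0) = mex{} = 0
g(1) = mex{} = 0
g(2) = mex{0} = 1
g(3) = mex{0} = 1
g(4) = mex{0,1} = 2
g(5) = mex{0,1} = 2
g(6) = mex{1,2} = 0
g(7) = mex{0,1,2} = 3
g(8) = mex{0,2} = 1
g(9) = mex{0,1,2,3} = 4
g(10) = mex{0,1,3} = 2
So g(10) = 2.
The value of a disjunctive sum is the nim-sum of the parts.
Combined value = 0 XOR 2 = 2.

2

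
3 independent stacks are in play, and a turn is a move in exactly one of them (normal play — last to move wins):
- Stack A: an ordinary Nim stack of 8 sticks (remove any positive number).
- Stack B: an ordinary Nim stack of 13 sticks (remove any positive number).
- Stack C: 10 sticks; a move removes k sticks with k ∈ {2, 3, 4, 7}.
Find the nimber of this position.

7

Stack A is a plain Nim stack of size 8, so its Grundy value is 8.
Stack B is a plain Nim stack of size 13, so its Grundy value is 13.
Build the Grundy sequence for stack C with g(k) = mex{g(k−s) : s ∈ {2, 3, 4, 7}, s ≤ k}:
g(0) = mex{} = 0
g(1) = mex{} = 0
g(2) = mex{0} = 1
g(3) = mex{0} = 1
g(4) = mex{0,1} = 2
g(5) = mex{0,1} = 2
g(6) = mex{1,2} = 0
g(7) = mex{0,1,2} = 3
g(8) = mex{0,2} = 1
g(9) = mex{0,1,2,3} = 4
g(10) = mex{0,1,3} = 2
So g(10) = 2.
By the Sprague-Grundy theorem, the Grundy value of a sum of independent games is the XOR of the component values.
Combined value = 8 XOR 13 XOR 2 = 7.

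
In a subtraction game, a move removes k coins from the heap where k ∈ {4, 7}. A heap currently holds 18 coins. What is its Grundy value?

Compute g(0), g(1), … for moves {4, 7}:
k:     0  1  2  3  4  5  6  7  8  9 10 11 12 13 14 15 16 17 18
g(k):  0  0  0  0  1  1  1  1  2  2  2  0  0  0  0  1  1  1  1
So g(18) = 1.

1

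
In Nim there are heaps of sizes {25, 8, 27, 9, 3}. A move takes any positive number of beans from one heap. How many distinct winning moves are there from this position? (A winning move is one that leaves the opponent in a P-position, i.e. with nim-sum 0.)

0

Nim-sum: 25 ^ 8 ^ 27 ^ 9 ^ 3 = 0.
The nim-sum is already 0, so every move leaves a nonzero nim-sum — there are no winning moves.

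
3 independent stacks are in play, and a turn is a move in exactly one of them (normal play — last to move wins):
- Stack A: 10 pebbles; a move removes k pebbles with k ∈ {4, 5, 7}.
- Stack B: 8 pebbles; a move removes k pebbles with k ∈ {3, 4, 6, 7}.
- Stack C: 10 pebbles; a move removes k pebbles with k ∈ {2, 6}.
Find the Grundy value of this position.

1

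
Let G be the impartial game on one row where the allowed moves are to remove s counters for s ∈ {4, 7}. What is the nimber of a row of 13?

Compute g(0), g(1), … for moves {4, 7}:
k:     0  1  2  3  4  5  6  7  8  9 10 11 12 13
g(k):  0  0  0  0  1  1  1  1  2  2  2  0  0  0
So g(13) = 0.

0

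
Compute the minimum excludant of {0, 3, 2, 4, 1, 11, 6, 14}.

5

The values 0, 1, 2, 3, 4 are all present; 5 is the first non-negative integer missing from the set.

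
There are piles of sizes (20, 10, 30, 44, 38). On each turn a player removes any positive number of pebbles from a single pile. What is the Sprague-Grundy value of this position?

Compute the nim-sum pairwise:
20 ⊕ 10 = 30
30 ⊕ 30 = 0
0 ⊕ 44 = 44
44 ⊕ 38 = 10

10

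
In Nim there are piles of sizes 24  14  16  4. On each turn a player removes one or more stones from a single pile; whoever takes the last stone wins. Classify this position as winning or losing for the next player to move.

Winning position

In binary:
  11000  (24)
  01110  (14)
  10000  (16)
  00100  (4)
  -----
  00010  (2)
The nim-sum is 2 ≠ 0, so this is an N-position: the player to move can win.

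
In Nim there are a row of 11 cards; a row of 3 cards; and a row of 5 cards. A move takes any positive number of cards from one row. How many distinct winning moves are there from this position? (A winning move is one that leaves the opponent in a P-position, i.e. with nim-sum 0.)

1

Nim-sum: 11 ^ 3 ^ 5 = 13.
The overall nim-sum is X = 13. A row of size p has a winning move iff p XOR X < p (reduce it to p XOR X).
  11: 11 XOR 13 = 6 < 11 — winning move (to 6).
  3: 3 XOR 13 = 14 ≥ 3 — no move.
  5: 5 XOR 13 = 8 ≥ 5 — no move.
That gives 1 winning move.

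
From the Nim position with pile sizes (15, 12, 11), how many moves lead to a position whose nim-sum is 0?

3

Compute the nim-sum pairwise:
15 ^ 12 = 3
3 ^ 11 = 8
The overall nim-sum is X = 8. A pile of size p has a winning move iff p XOR X < p (reduce it to p XOR X).
  15: 15 XOR 8 = 7 < 15 — winning move (to 7).
  12: 12 XOR 8 = 4 < 12 — winning move (to 4).
  11: 11 XOR 8 = 3 < 11 — winning move (to 3).
That gives 3 winning moves.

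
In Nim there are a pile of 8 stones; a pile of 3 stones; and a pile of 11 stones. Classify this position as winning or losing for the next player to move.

Nim-sum: 8 ^ 3 ^ 11 = 0.
The nim-sum is 0, so this is a P-position: the player to move is in a losing position under optimal play.

Losing position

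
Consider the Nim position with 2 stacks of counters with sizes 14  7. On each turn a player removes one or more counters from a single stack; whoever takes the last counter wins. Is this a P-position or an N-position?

N-position

Nim-sum: 14 ⊕ 7 = 9.
The nim-sum is 9 ≠ 0, so this is an N-position: the player to move can win.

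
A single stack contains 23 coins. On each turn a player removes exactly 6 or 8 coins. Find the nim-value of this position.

1

Grundy values for subtraction set {6, 8}:
k:     0  1  2  3  4  5  6  7  8  9 10 11 12 13 14 15 16 17 18 19 20 21 22 23
g(k):  0  0  0  0  0  0  1  1  1  1  1  1  2  2  0  0  0  0  0  0  1  1  1  1
So g(23) = 1.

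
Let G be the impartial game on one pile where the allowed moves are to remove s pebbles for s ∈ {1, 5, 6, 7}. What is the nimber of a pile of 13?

1

Build the Grundy sequence with g(k) = mex{g(k−s) : s ∈ {1, 5, 6, 7}, s ≤ k}:
g(0) = mex{} = 0
g(1) = mex{0} = 1
g(2) = mex{1} = 0
g(3) = mex{0} = 1
g(4) = mex{1} = 0
g(5) = mex{0} = 1
g(6) = mex{0,1} = 2
g(7) = mex{0,1,2} = 3
g(8) = mex{0,1,3} = 2
g(9) = mex{0,1,2} = 3
g(10) = mex{0,1,3} = 2
g(11) = mex{0,1,2} = 3
g(12) = mex{1,2,3} = 0
g(13) = mex{0,2,3} = 1
So g(13) = 1.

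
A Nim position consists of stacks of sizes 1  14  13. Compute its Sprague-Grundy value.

2

Compute the nim-sum pairwise:
1 ^ 14 = 15
15 ^ 13 = 2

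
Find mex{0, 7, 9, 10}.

0 is in the set but 1 is not, so the mex is 1.

1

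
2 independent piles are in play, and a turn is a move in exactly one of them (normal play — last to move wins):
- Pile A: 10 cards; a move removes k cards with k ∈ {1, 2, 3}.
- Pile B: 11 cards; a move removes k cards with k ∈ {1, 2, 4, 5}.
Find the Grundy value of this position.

Grundy values for pile A (subtraction set {1, 2, 3}):
g(0) = mex{} = 0
g(1) = mex{0} = 1
g(2) = mex{0,1} = 2
g(3) = mex{0,1,2} = 3
g(4) = mex{1,2,3} = 0
g(5) = mex{0,2,3} = 1
g(6) = mex{0,1,3} = 2
g(7) = mex{0,1,2} = 3
g(8) = mex{1,2,3} = 0
g(9) = mex{0,2,3} = 1
g(10) = mex{0,1,3} = 2
So g(10) = 2.
Build the Grundy sequence for pile B with g(k) = mex{g(k−s) : s ∈ {1, 2, 4, 5}, s ≤ k}:
g(0) = mex{} = 0
g(1) = mex{0} = 1
g(2) = mex{0,1} = 2
g(3) = mex{1,2} = 0
g(4) = mex{0,2} = 1
g(5) = mex{0,1} = 2
g(6) = mex{1,2} = 0
g(7) = mex{0,2} = 1
g(8) = mex{0,1} = 2
g(9) = mex{1,2} = 0
g(10) = mex{0,2} = 1
g(11) = mex{0,1} = 2
So g(11) = 2.
By the Sprague-Grundy theorem, the Grundy value of a sum of independent games is the XOR of the component values.
Combined value = 2 ⊕ 2 = 0.

0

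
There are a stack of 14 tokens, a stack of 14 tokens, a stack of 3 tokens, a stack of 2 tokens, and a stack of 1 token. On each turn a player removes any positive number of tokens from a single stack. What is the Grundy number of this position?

Compute the nim-sum pairwise:
14 XOR 14 = 0
0 XOR 3 = 3
3 XOR 2 = 1
1 XOR 1 = 0

0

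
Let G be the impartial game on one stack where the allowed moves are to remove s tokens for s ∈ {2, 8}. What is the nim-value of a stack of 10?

0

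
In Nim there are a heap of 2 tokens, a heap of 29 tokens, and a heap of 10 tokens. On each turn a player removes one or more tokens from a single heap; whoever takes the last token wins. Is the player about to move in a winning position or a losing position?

Compute the nim-sum pairwise:
2 ⊕ 29 = 31
31 ⊕ 10 = 21
The nim-sum is 21 ≠ 0, so this is an N-position: the player to move can win.

Winning position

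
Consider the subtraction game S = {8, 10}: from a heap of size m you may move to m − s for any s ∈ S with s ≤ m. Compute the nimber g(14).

1

Build the Grundy sequence with g(k) = mex{g(k−s) : s ∈ {8, 10}, s ≤ k}:
g(0) = mex{} = 0
g(1) = mex{} = 0
g(2) = mex{} = 0
g(3) = mex{} = 0
g(4) = mex{} = 0
g(5) = mex{} = 0
g(6) = mex{} = 0
g(7) = mex{} = 0
g(8) = mex{0} = 1
g(9) = mex{0} = 1
g(10) = mex{0} = 1
g(11) = mex{0} = 1
g(12) = mex{0} = 1
g(13) = mex{0} = 1
g(14) = mex{0} = 1
So g(14) = 1.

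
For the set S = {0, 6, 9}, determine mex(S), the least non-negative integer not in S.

0 is in the set but 1 is not, so the mex is 1.

1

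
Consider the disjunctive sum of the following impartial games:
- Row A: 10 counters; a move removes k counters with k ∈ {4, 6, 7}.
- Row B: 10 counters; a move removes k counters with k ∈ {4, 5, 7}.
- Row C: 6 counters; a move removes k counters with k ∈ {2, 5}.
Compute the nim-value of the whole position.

Grundy values for row A (subtraction set {4, 6, 7}):
g(0) = mex{} = 0
g(1) = mex{} = 0
g(2) = mex{} = 0
g(3) = mex{} = 0
g(4) = mex{0} = 1
g(5) = mex{0} = 1
g(6) = mex{0} = 1
g(7) = mex{0} = 1
g(8) = mex{0,1} = 2
g(9) = mex{0,1} = 2
g(10) = mex{0,1} = 2
So g(10) = 2.
Grundy values for row B (subtraction set {4, 5, 7}):
k:     0  1  2  3  4  5  6  7  8  9 10
g(k):  0  0  0  0  1  1  1  1  2  2  2
So g(10) = 2.
Grundy values for row C (subtraction set {2, 5}):
k:     0  1  2  3  4  5  6
g(k):  0  0  1  1  0  2  1
So g(6) = 1.
By the Sprague-Grundy theorem, the Grundy value of a sum of independent games is the XOR of the component values.
Combined value = 2 ⊕ 2 ⊕ 1 = 1.

1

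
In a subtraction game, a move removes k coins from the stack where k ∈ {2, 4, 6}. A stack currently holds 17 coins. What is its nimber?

0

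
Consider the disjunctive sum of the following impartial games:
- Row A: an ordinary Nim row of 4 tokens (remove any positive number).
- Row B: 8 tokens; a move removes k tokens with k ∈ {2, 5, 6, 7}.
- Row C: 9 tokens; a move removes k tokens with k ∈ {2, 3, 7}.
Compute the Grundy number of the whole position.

Row A is a plain Nim row of size 4, so its Grundy value is 4.
Grundy values for row B (subtraction set {2, 5, 6, 7}):
k:     0  1  2  3  4  5  6  7  8
g(k):  0  0  1  1  0  2  1  3  2
So g(8) = 2.
For row C, compute g(0), g(1), … with moves {2, 3, 7}:
g(0) = mex{} = 0
g(1) = mex{} = 0
g(2) = mex{0} = 1
g(3) = mex{0} = 1
g(4) = mex{0,1} = 2
g(5) = mex{1} = 0
g(6) = mex{1,2} = 0
g(7) = mex{0,2} = 1
g(8) = mex{0} = 1
g(9) = mex{0,1} = 2
So g(9) = 2.
The value of a disjunctive sum is the nim-sum of the parts.
Combined value = 4 ⊕ 2 ⊕ 2 = 4.

4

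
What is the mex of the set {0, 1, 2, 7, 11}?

3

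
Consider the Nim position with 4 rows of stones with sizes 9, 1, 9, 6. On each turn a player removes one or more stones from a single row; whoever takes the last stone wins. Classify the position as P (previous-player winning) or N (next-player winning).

N-position

Nim-sum: 9 XOR 1 XOR 9 XOR 6 = 7.
The nim-sum is 7 ≠ 0, so this is an N-position: the player to move can win.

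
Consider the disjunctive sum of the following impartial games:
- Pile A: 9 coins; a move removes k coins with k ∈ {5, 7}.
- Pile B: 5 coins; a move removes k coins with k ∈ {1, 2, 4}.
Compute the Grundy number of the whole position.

Grundy values for pile A (subtraction set {5, 7}):
k:     0  1  2  3  4  5  6  7  8  9
g(k):  0  0  0  0  0  1  1  1  1  1
So g(9) = 1.
Build the Grundy sequence for pile B with g(k) = mex{g(k−s) : s ∈ {1, 2, 4}, s ≤ k}:
g(0) = mex{} = 0
g(1) = mex{0} = 1
g(2) = mex{0,1} = 2
g(3) = mex{1,2} = 0
g(4) = mex{0,2} = 1
g(5) = mex{0,1} = 2
So g(5) = 2.
The value of a disjunctive sum is the nim-sum of the parts.
Combined value = 1 XOR 2 = 3.

3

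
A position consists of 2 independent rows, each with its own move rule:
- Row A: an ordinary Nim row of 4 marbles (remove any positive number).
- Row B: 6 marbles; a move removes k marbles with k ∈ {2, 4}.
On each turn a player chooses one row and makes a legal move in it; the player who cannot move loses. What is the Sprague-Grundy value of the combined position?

4

Row A is a plain Nim row of size 4, so its Grundy value is 4.
For row B, compute g(0), g(1), … with moves {2, 4}:
g(0) = mex{} = 0
g(1) = mex{} = 0
g(2) = mex{0} = 1
g(3) = mex{0} = 1
g(4) = mex{0,1} = 2
g(5) = mex{0,1} = 2
g(6) = mex{1,2} = 0
So g(6) = 0.
The value of a disjunctive sum is the nim-sum of the parts.
Combined value = 4 ⊕ 0 = 4.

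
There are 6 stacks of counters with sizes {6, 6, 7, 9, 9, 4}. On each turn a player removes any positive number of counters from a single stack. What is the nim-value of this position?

3

Compute the nim-sum pairwise:
6 XOR 6 = 0
0 XOR 7 = 7
7 XOR 9 = 14
14 XOR 9 = 7
7 XOR 4 = 3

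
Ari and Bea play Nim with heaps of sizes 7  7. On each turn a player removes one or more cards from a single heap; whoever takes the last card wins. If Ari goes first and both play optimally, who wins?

Bea wins

Bitwise XOR of the heap sizes:
  111  (7)
  111  (7)
  ---
  000  (0)
The nim-sum is 0, so this is a P-position: the player to move is in a losing position under optimal play; Ari is about to move from it and so loses — Bea wins.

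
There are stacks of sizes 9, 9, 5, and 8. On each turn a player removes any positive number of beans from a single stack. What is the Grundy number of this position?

13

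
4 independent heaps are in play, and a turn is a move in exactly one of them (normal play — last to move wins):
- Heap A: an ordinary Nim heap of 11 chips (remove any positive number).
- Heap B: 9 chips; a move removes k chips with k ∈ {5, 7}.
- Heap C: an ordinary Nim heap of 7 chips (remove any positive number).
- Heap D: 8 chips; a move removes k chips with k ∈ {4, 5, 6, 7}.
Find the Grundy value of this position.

Heap A is a plain Nim heap of size 11, so its Grundy value is 11.
For heap B, compute g(0), g(1), … with moves {5, 7}:
k:     0  1  2  3  4  5  6  7  8  9
g(k):  0  0  0  0  0  1  1  1  1  1
So g(9) = 1.
Heap C is a plain Nim heap of size 7, so its Grundy value is 7.
For heap D, compute g(0), g(1), … with moves {4, 5, 6, 7}:
g(0) = mex{} = 0
g(1) = mex{} = 0
g(2) = mex{} = 0
g(3) = mex{} = 0
g(4) = mex{0} = 1
g(5) = mex{0} = 1
g(6) = mex{0} = 1
g(7) = mex{0} = 1
g(8) = mex{0,1} = 2
So g(8) = 2.
By the Sprague-Grundy theorem, the Grundy value of a sum of independent games is the XOR of the component values.
Combined value = 11 XOR 1 XOR 7 XOR 2 = 15.

15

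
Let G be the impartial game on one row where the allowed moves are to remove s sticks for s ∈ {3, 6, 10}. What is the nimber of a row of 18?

0

Build the Grundy sequence with g(k) = mex{g(k−s) : s ∈ {3, 6, 10}, s ≤ k}:
k:     0  1  2  3  4  5  6  7  8  9 10 11 12 13 14 15 16 17 18
g(k):  0  0  0  1  1  1  2  2  2  0  3  3  1  0  0  2  1  1  0
So g(18) = 0.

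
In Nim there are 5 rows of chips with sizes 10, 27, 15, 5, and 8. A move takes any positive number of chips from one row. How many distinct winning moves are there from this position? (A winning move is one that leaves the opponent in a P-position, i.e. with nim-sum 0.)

In binary:
  01010  (10)
  11011  (27)
  01111  (15)
  00101  (5)
  01000  (8)
  -----
  10011  (19)
The overall nim-sum is X = 19. A row of size p has a winning move iff p XOR X < p (reduce it to p XOR X).
  10: 10 XOR 19 = 25 ≥ 10 — no move.
  27: 27 XOR 19 = 8 < 27 — winning move (to 8).
  15: 15 XOR 19 = 28 ≥ 15 — no move.
  5: 5 XOR 19 = 22 ≥ 5 — no move.
  8: 8 XOR 19 = 27 ≥ 8 — no move.
That gives 1 winning move.

1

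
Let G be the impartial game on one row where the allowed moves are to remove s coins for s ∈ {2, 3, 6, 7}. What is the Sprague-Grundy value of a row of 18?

0

Build the Grundy sequence with g(k) = mex{g(k−s) : s ∈ {2, 3, 6, 7}, s ≤ k}:
k:     0  1  2  3  4  5  6  7  8  9 10 11 12 13 14 15 16 17 18
g(k):  0  0  1  1  2  0  3  1  2  0  0  1  1  2  0  3  1  2  0
So g(18) = 0.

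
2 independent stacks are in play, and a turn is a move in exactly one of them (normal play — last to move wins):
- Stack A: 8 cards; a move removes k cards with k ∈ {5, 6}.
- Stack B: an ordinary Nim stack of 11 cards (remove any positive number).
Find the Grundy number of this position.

10

For stack A, compute g(0), g(1), … with moves {5, 6}:
g(0) = mex{} = 0
g(1) = mex{} = 0
g(2) = mex{} = 0
g(3) = mex{} = 0
g(4) = mex{} = 0
g(5) = mex{0} = 1
g(6) = mex{0} = 1
g(7) = mex{0} = 1
g(8) = mex{0} = 1
So g(8) = 1.
Stack B is a plain Nim stack of size 11, so its Grundy value is 11.
The value of a disjunctive sum is the nim-sum of the parts.
Combined value = 1 ⊕ 11 = 10.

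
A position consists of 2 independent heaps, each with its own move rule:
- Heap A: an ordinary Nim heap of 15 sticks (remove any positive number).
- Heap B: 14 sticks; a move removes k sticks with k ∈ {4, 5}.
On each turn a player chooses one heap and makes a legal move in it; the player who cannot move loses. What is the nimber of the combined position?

Heap A is a plain Nim heap of size 15, so its Grundy value is 15.
For heap B, compute g(0), g(1), … with moves {4, 5}:
g(0) = mex{} = 0
g(1) = mex{} = 0
g(2) = mex{} = 0
g(3) = mex{} = 0
g(4) = mex{0} = 1
g(5) = mex{0} = 1
g(6) = mex{0} = 1
g(7) = mex{0} = 1
g(8) = mex{0,1} = 2
g(9) = mex{1} = 0
g(10) = mex{1} = 0
g(11) = mex{1} = 0
g(12) = mex{1,2} = 0
g(13) = mex{0,2} = 1
g(14) = mex{0} = 1
So g(14) = 1.
The value of a disjunctive sum is the nim-sum of the parts.
Combined value = 15 XOR 1 = 14.

14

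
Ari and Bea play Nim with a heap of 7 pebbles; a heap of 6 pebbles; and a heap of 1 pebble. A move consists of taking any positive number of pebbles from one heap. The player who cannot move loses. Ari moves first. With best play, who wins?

Bea wins

Nim-sum: 7 ^ 6 ^ 1 = 0.
The nim-sum is 0, so this is a P-position: the player to move is in a losing position under optimal play; Ari is about to move from it and so loses — Bea wins.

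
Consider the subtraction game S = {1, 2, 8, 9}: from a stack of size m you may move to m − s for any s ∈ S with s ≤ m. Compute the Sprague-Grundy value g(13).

Grundy values for subtraction set {1, 2, 8, 9}:
k:     0  1  2  3  4  5  6  7  8  9 10 11 12 13
g(k):  0  1  2  0  1  2  0  1  2  3  0  1  2  0
So g(13) = 0.

0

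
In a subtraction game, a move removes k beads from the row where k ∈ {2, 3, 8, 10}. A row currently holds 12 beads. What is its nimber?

0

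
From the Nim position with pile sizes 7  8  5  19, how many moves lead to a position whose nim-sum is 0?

1

Write each in binary and XOR column by column:
  00111  (7)
  01000  (8)
  00101  (5)
  10011  (19)
  -----
  11001  (25)
The overall nim-sum is X = 25. A pile of size p has a winning move iff p XOR X < p (reduce it to p XOR X).
  7: 7 XOR 25 = 30 ≥ 7 — no move.
  8: 8 XOR 25 = 17 ≥ 8 — no move.
  5: 5 XOR 25 = 28 ≥ 5 — no move.
  19: 19 XOR 25 = 10 < 19 — winning move (to 10).
That gives 1 winning move.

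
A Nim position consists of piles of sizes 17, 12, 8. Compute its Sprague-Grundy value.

21

Nim-sum: 17 ⊕ 12 ⊕ 8 = 21.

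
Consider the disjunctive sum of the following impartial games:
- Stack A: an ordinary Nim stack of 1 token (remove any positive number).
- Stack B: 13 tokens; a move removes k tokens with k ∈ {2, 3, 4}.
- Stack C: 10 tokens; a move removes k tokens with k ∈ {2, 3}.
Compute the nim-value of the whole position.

1

Stack A is a plain Nim stack of size 1, so its Grundy value is 1.
Grundy values for stack B (subtraction set {2, 3, 4}):
k:     0  1  2  3  4  5  6  7  8  9 10 11 12 13
g(k):  0  0  1  1  2  2  0  0  1  1  2  2  0  0
So g(13) = 0.
Grundy values for stack C (subtraction set {2, 3}):
k:     0  1  2  3  4  5  6  7  8  9 10
g(k):  0  0  1  1  2  0  0  1  1  2  0
So g(10) = 0.
By the Sprague-Grundy theorem, the Grundy value of a sum of independent games is the XOR of the component values.
Combined value = 1 XOR 0 XOR 0 = 1.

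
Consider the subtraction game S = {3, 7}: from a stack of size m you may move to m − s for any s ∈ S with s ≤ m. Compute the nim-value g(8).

2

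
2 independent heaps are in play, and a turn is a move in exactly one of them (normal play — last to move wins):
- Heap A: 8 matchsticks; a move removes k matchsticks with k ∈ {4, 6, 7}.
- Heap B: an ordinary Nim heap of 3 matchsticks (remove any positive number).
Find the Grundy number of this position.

For heap A, compute g(0), g(1), … with moves {4, 6, 7}:
k:     0  1  2  3  4  5  6  7  8
g(k):  0  0  0  0  1  1  1  1  2
So g(8) = 2.
Heap B is a plain Nim heap of size 3, so its Grundy value is 3.
By the Sprague-Grundy theorem, the Grundy value of a sum of independent games is the XOR of the component values.
Combined value = 2 ⊕ 3 = 1.

1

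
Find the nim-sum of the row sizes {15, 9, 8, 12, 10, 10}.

Compute the nim-sum pairwise:
15 ⊕ 9 = 6
6 ⊕ 8 = 14
14 ⊕ 12 = 2
2 ⊕ 10 = 8
8 ⊕ 10 = 2

2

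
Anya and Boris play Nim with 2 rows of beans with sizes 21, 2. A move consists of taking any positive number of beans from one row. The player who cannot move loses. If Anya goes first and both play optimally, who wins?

Write each in binary and XOR column by column:
  10101  (21)
  00010  (2)
  -----
  10111  (23)
The nim-sum is 23 ≠ 0, so this is an N-position: the player to move can win; Anya has a winning move.

Anya wins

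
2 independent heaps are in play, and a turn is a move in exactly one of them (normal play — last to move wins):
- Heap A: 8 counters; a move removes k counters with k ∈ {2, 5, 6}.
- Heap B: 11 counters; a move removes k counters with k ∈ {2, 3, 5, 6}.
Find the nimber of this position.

1

Grundy values for heap A (subtraction set {2, 5, 6}):
k:     0  1  2  3  4  5  6  7  8
g(k):  0  0  1  1  0  2  1  3  0
So g(8) = 0.
Build the Grundy sequence for heap B with g(k) = mex{g(k−s) : s ∈ {2, 3, 5, 6}, s ≤ k}:
k:     0  1  2  3  4  5  6  7  8  9 10 11
g(k):  0  0  1  1  2  2  3  3  0  0  1  1
So g(11) = 1.
By the Sprague-Grundy theorem, the Grundy value of a sum of independent games is the XOR of the component values.
Combined value = 0 ⊕ 1 = 1.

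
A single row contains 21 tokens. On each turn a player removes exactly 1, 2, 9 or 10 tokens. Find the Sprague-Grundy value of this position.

Build the Grundy sequence with g(k) = mex{g(k−s) : s ∈ {1, 2, 9, 10}, s ≤ k}:
k:     0  1  2  3  4  5  6  7  8  9 10 11 12 13 14 15 16 17 18 19 20 21
g(k):  0  1  2  0  1  2  0  1  2  3  4  0  1  2  0  1  2  0  1  2  3  4
So g(21) = 4.

4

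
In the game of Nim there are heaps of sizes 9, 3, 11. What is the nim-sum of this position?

1

Compute the nim-sum pairwise:
9 ⊕ 3 = 10
10 ⊕ 11 = 1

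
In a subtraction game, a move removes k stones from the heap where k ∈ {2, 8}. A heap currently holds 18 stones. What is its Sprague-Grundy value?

2

Build the Grundy sequence with g(k) = mex{g(k−s) : s ∈ {2, 8}, s ≤ k}:
k:     0  1  2  3  4  5  6  7  8  9 10 11 12 13 14 15 16 17 18
g(k):  0  0  1  1  0  0  1  1  2  2  0  0  1  1  0  0  1  1  2
So g(18) = 2.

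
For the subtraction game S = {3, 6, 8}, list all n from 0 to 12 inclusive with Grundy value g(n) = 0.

Build the Grundy sequence with g(k) = mex{g(k−s) : s ∈ {3, 6, 8}, s ≤ k}:
g(0) = mex{} = 0
g(1) = mex{} = 0
g(2) = mex{} = 0
g(3) = mex{0} = 1
g(4) = mex{0} = 1
g(5) = mex{0} = 1
g(6) = mex{0,1} = 2
g(7) = mex{0,1} = 2
g(8) = mex{0,1} = 2
g(9) = mex{0,1,2} = 3
g(10) = mex{0,1,2} = 3
g(11) = mex{1,2} = 0
g(12) = mex{1,2,3} = 0
The P-positions (g = 0) in 0..12 are 0, 1, 2, 11, 12.

0, 1, 2, 11, 12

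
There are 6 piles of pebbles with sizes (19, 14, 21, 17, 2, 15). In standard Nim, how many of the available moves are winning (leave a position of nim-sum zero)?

Write each in binary and XOR column by column:
  10011  (19)
  01110  (14)
  10101  (21)
  10001  (17)
  00010  (2)
  01111  (15)
  -----
  10100  (20)
The overall nim-sum is X = 20. A pile of size p has a winning move iff p XOR X < p (reduce it to p XOR X).
  19: 19 XOR 20 = 7 < 19 — winning move (to 7).
  14: 14 XOR 20 = 26 ≥ 14 — no move.
  21: 21 XOR 20 = 1 < 21 — winning move (to 1).
  17: 17 XOR 20 = 5 < 17 — winning move (to 5).
  2: 2 XOR 20 = 22 ≥ 2 — no move.
  15: 15 XOR 20 = 27 ≥ 15 — no move.
That gives 3 winning moves.

3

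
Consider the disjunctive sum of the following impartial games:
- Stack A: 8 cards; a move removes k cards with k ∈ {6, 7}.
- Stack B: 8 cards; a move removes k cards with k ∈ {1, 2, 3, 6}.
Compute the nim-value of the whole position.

Build the Grundy sequence for stack A with g(k) = mex{g(k−s) : s ∈ {6, 7}, s ≤ k}:
g(0) = mex{} = 0
g(1) = mex{} = 0
g(2) = mex{} = 0
g(3) = mex{} = 0
g(4) = mex{} = 0
g(5) = mex{} = 0
g(6) = mex{0} = 1
g(7) = mex{0} = 1
g(8) = mex{0} = 1
So g(8) = 1.
Build the Grundy sequence for stack B with g(k) = mex{g(k−s) : s ∈ {1, 2, 3, 6}, s ≤ k}:
k:     0  1  2  3  4  5  6  7  8
g(k):  0  1  2  3  0  1  2  3  0
So g(8) = 0.
The value of a disjunctive sum is the nim-sum of the parts.
Combined value = 1 ⊕ 0 = 1.

1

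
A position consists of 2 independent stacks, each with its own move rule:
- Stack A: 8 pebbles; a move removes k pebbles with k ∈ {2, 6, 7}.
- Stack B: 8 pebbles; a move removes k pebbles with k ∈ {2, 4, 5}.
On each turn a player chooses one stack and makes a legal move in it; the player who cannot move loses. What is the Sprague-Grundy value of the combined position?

2

Grundy values for stack A (subtraction set {2, 6, 7}):
k:     0  1  2  3  4  5  6  7  8
g(k):  0  0  1  1  0  0  1  1  2
So g(8) = 2.
Build the Grundy sequence for stack B with g(k) = mex{g(k−s) : s ∈ {2, 4, 5}, s ≤ k}:
g(0) = mex{} = 0
g(1) = mex{} = 0
g(2) = mex{0} = 1
g(3) = mex{0} = 1
g(4) = mex{0,1} = 2
g(5) = mex{0,1} = 2
g(6) = mex{0,1,2} = 3
g(7) = mex{1,2} = 0
g(8) = mex{1,2,3} = 0
So g(8) = 0.
By the Sprague-Grundy theorem, the Grundy value of a sum of independent games is the XOR of the component values.
Combined value = 2 XOR 0 = 2.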